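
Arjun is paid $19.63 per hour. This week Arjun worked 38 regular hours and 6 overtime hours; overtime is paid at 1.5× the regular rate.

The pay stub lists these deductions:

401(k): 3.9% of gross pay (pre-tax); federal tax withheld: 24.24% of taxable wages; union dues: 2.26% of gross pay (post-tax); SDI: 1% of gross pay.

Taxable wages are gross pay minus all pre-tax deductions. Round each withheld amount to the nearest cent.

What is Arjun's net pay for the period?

Regular pay: 38 × $19.63 = $745.94
Overtime pay: 6 × $19.63 × 1.5 = $176.67
Gross pay = $745.94 + $176.67 = $922.61
401(k): $922.61 × 0.039 = $35.98
Taxable wages = $922.61 − $35.98 = $886.63
Federal tax withheld: $886.63 × 0.2424 = $214.92
SDI: $922.61 × 0.01 = $9.23
Union dues: $922.61 × 0.0226 = $20.85
Total deductions = $35.98 + $214.92 + $9.23 + $20.85 = $280.98
Net pay = $922.61 − $280.98 = $641.63

$641.63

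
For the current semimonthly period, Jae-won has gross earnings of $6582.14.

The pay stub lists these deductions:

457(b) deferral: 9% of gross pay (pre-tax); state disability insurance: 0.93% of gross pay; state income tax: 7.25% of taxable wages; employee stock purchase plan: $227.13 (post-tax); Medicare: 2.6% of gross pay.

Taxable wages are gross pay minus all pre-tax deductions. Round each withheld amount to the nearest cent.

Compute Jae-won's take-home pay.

457(b) deferral: $6582.14 × 0.09 = $592.39
Taxable wages = $6582.14 − $592.39 = $5989.75
State income tax: $5989.75 × 0.0725 = $434.26
Medicare: $6582.14 × 0.026 = $171.14
State disability insurance: $6582.14 × 0.0093 = $61.21
Employee stock purchase plan: $227.13
Total deductions = $592.39 + $434.26 + $171.14 + $61.21 + $227.13 = $1486.13
Net pay = $6582.14 − $1486.13 = $5096.01

$5096.01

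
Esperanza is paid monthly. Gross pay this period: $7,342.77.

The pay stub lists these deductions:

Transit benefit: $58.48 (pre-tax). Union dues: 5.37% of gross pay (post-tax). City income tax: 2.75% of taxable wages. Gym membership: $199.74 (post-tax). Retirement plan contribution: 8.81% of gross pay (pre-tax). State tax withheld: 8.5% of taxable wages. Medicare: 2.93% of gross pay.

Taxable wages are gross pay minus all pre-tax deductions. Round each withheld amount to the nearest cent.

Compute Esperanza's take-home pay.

Transit benefit: $58.48
Retirement plan contribution: $7,342.77 × 0.0881 = $646.90
Pre-tax total = $58.48 + $646.90 = $705.38
Taxable wages = $7,342.77 − $705.38 = $6,637.39
City income tax: $6,637.39 × 0.0275 = $182.53
State tax withheld: $6,637.39 × 0.085 = $564.18
Medicare: $7,342.77 × 0.0293 = $215.14
Union dues: $7,342.77 × 0.0537 = $394.31
Gym membership: $199.74
Total deductions = $58.48 + $646.90 + $182.53 + $564.18 + $215.14 + $394.31 + $199.74 = $2,261.28
Net pay = $7,342.77 − $2,261.28 = $5,081.49

$5,081.49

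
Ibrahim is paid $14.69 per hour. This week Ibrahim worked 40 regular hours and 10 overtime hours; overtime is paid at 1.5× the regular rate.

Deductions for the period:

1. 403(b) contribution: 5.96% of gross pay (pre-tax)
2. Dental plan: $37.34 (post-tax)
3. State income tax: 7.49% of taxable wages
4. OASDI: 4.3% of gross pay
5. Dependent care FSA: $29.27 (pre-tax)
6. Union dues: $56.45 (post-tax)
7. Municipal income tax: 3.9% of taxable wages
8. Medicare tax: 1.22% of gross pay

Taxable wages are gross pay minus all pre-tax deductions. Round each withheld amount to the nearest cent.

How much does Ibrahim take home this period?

Regular pay: 40 × $14.69 = $587.60
Overtime pay: 10 × $14.69 × 1.5 = $220.35
Gross pay = $587.60 + $220.35 = $807.95
Dependent care FSA: $29.27
403(b) contribution: $807.95 × 0.0596 = $48.15
Pre-tax total = $29.27 + $48.15 = $77.42
Taxable wages = $807.95 − $77.42 = $730.53
Municipal income tax: $730.53 × 0.039 = $28.49
State income tax: $730.53 × 0.0749 = $54.72
Medicare tax: $807.95 × 0.0122 = $9.86
OASDI: $807.95 × 0.043 = $34.74
Union dues: $56.45
Dental plan: $37.34
Total deductions = $29.27 + $48.15 + $28.49 + $54.72 + $9.86 + $34.74 + $56.45 + $37.34 = $299.02
Net pay = $807.95 − $299.02 = $508.93

$508.93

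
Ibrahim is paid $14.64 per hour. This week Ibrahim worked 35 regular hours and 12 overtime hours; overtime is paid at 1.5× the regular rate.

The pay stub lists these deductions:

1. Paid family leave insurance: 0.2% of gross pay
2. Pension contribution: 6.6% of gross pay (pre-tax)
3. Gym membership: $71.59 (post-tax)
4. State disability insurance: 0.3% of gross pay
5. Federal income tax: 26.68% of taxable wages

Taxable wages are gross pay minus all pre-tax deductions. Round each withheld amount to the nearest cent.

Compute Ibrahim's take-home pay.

$455.89

Regular pay: 35 × $14.64 = $512.40
Overtime pay: 12 × $14.64 × 1.5 = $263.52
Gross pay = $512.40 + $263.52 = $775.92
Pension contribution: $775.92 × 0.066 = $51.21
Taxable wages = $775.92 − $51.21 = $724.71
Federal income tax: $724.71 × 0.2668 = $193.35
Paid family leave insurance: $775.92 × 0.002 = $1.55
State disability insurance: $775.92 × 0.003 = $2.33
Gym membership: $71.59
Total deductions = $51.21 + $193.35 + $1.55 + $2.33 + $71.59 = $320.03
Net pay = $775.92 − $320.03 = $455.89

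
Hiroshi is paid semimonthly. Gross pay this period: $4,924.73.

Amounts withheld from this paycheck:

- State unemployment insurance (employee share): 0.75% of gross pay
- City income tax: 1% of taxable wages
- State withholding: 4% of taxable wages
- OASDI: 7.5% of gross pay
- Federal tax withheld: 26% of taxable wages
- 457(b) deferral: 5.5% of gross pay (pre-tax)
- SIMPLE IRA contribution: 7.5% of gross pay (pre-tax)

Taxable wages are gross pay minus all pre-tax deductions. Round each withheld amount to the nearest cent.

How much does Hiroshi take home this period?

$2,550.02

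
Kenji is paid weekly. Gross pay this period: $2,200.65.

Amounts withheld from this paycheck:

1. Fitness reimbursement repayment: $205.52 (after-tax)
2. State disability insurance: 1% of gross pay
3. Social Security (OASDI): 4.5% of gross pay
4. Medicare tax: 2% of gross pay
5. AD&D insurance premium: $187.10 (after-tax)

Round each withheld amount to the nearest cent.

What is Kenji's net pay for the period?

$1,642.98

Social Security (OASDI): $2,200.65 × 0.045 = $99.03
State disability insurance: $2,200.65 × 0.01 = $22.01
Medicare tax: $2,200.65 × 0.02 = $44.01
AD&D insurance premium: $187.10
Fitness reimbursement repayment: $205.52
Total deductions = $99.03 + $22.01 + $44.01 + $187.10 + $205.52 = $557.67
Net pay = $2,200.65 − $557.67 = $1,642.98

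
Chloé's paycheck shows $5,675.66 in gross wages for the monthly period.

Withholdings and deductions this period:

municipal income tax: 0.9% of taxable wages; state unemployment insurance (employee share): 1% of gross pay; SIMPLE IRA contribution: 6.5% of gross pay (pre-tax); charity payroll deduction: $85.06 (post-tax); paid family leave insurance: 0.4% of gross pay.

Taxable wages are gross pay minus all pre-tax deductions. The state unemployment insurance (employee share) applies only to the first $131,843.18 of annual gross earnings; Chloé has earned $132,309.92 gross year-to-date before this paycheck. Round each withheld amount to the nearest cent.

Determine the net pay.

SIMPLE IRA contribution: $5,675.66 × 0.065 = $368.92
Taxable wages = $5,675.66 − $368.92 = $5,306.74
Municipal income tax: $5,306.74 × 0.009 = $47.76
State unemployment insurance (employee share): annual cap $131,843.18 already reached (YTD $132,309.92), so $0.00
Paid family leave insurance: $5,675.66 × 0.004 = $22.70
Charity payroll deduction: $85.06
Total deductions = $368.92 + $47.76 + $0.00 + $22.70 + $85.06 = $524.44
Net pay = $5,675.66 − $524.44 = $5,151.22

$5,151.22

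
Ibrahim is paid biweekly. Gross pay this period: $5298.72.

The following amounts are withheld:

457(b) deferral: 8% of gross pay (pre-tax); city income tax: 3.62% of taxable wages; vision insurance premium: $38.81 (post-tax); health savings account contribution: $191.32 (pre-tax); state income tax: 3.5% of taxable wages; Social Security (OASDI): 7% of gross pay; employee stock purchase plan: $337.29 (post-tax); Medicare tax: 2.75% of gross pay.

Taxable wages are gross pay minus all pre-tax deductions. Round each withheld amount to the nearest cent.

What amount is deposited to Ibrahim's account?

Health savings account contribution: $191.32
457(b) deferral: $5298.72 × 0.08 = $423.90
Pre-tax total = $191.32 + $423.90 = $615.22
Taxable wages = $5298.72 − $615.22 = $4683.50
State income tax: $4683.50 × 0.035 = $163.92
City income tax: $4683.50 × 0.0362 = $169.54
Medicare tax: $5298.72 × 0.0275 = $145.71
Social Security (OASDI): $5298.72 × 0.07 = $370.91
Vision insurance premium: $38.81
Employee stock purchase plan: $337.29
Total deductions = $191.32 + $423.90 + $163.92 + $169.54 + $145.71 + $370.91 + $38.81 + $337.29 = $1841.40
Net pay = $5298.72 − $1841.40 = $3457.32

$3457.32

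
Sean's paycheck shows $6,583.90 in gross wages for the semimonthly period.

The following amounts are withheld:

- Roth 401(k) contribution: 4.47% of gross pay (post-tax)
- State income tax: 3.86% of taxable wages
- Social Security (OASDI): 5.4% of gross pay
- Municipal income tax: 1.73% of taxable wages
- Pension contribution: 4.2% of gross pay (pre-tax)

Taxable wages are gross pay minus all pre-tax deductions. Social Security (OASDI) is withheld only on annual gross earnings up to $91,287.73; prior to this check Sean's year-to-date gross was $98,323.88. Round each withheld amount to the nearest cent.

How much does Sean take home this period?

$5,660.50

Pension contribution: $6,583.90 × 0.042 = $276.52
Taxable wages = $6,583.90 − $276.52 = $6,307.38
State income tax: $6,307.38 × 0.0386 = $243.46
Municipal income tax: $6,307.38 × 0.0173 = $109.12
Social Security (OASDI): annual cap $91,287.73 already reached (YTD $98,323.88), so $0.00
Roth 401(k) contribution: $6,583.90 × 0.0447 = $294.30
Total deductions = $276.52 + $243.46 + $109.12 + $0.00 + $294.30 = $923.40
Net pay = $6,583.90 − $923.40 = $5,660.50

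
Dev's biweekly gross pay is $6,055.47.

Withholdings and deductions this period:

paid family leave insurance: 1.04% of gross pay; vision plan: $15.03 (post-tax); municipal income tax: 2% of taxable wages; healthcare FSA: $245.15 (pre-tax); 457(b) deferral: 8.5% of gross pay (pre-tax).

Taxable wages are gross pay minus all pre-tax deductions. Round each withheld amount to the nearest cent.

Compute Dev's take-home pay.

$5,111.69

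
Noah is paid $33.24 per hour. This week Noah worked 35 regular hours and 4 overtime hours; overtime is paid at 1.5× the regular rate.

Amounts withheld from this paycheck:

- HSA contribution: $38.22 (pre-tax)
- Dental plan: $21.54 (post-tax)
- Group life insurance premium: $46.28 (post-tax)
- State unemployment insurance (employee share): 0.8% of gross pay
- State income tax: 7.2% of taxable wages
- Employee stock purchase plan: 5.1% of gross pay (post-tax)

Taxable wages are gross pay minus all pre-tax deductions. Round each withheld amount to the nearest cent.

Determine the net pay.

Regular pay: 35 × $33.24 = $1,163.40
Overtime pay: 4 × $33.24 × 1.5 = $199.44
Gross pay = $1,163.40 + $199.44 = $1,362.84
HSA contribution: $38.22
Taxable wages = $1,362.84 − $38.22 = $1,324.62
State income tax: $1,324.62 × 0.072 = $95.37
State unemployment insurance (employee share): $1,362.84 × 0.008 = $10.90
Group life insurance premium: $46.28
Employee stock purchase plan: $1,362.84 × 0.051 = $69.50
Dental plan: $21.54
Total deductions = $38.22 + $95.37 + $10.90 + $46.28 + $69.50 + $21.54 = $281.81
Net pay = $1,362.84 − $281.81 = $1,081.03

$1,081.03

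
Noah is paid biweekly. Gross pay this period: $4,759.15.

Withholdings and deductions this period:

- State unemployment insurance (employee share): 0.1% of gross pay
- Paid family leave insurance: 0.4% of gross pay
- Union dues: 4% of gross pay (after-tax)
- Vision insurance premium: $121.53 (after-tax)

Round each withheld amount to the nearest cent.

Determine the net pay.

$4,423.45

Paid family leave insurance: $4,759.15 × 0.004 = $19.04
State unemployment insurance (employee share): $4,759.15 × 0.001 = $4.76
Union dues: $4,759.15 × 0.04 = $190.37
Vision insurance premium: $121.53
Total deductions = $19.04 + $4.76 + $190.37 + $121.53 = $335.70
Net pay = $4,759.15 − $335.70 = $4,423.45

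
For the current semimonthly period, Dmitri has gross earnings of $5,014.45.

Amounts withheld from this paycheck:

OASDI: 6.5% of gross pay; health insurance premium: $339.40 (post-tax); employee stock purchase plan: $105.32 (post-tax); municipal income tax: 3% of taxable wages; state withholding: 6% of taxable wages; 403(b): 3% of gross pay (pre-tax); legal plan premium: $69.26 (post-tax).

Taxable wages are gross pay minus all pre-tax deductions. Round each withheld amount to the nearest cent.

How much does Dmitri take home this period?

$3,586.34

403(b): $5,014.45 × 0.03 = $150.43
Taxable wages = $5,014.45 − $150.43 = $4,864.02
Municipal income tax: $4,864.02 × 0.03 = $145.92
State withholding: $4,864.02 × 0.06 = $291.84
OASDI: $5,014.45 × 0.065 = $325.94
Legal plan premium: $69.26
Health insurance premium: $339.40
Employee stock purchase plan: $105.32
Total deductions = $150.43 + $145.92 + $291.84 + $325.94 + $69.26 + $339.40 + $105.32 = $1,428.11
Net pay = $5,014.45 − $1,428.11 = $3,586.34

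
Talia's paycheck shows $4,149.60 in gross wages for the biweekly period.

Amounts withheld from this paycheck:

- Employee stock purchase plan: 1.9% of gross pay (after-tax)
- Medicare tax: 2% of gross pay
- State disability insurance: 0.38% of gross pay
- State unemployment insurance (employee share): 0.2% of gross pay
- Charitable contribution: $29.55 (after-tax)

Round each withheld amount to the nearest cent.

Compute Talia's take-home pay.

State disability insurance: $4,149.60 × 0.0038 = $15.77
State unemployment insurance (employee share): $4,149.60 × 0.002 = $8.30
Medicare tax: $4,149.60 × 0.02 = $82.99
Charitable contribution: $29.55
Employee stock purchase plan: $4,149.60 × 0.019 = $78.84
Total deductions = $15.77 + $8.30 + $82.99 + $29.55 + $78.84 = $215.45
Net pay = $4,149.60 − $215.45 = $3,934.15

$3,934.15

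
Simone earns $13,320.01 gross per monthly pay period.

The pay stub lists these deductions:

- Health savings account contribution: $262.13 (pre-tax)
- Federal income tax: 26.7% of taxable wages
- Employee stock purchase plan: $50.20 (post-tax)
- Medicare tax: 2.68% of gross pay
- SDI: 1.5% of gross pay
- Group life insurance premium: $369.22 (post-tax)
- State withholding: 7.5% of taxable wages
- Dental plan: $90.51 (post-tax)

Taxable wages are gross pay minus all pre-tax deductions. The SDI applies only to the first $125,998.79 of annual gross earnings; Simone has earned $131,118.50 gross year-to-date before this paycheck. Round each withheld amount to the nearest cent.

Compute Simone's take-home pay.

Health savings account contribution: $262.13
Taxable wages = $13,320.01 − $262.13 = $13,057.88
Federal income tax: $13,057.88 × 0.267 = $3,486.45
State withholding: $13,057.88 × 0.075 = $979.34
Medicare tax: $13,320.01 × 0.0268 = $356.98
SDI: annual cap $125,998.79 already reached (YTD $131,118.50), so $0.00
Group life insurance premium: $369.22
Employee stock purchase plan: $50.20
Dental plan: $90.51
Total deductions = $262.13 + $3,486.45 + $979.34 + $356.98 + $0.00 + $369.22 + $50.20 + $90.51 = $5,594.83
Net pay = $13,320.01 − $5,594.83 = $7,725.18

$7,725.18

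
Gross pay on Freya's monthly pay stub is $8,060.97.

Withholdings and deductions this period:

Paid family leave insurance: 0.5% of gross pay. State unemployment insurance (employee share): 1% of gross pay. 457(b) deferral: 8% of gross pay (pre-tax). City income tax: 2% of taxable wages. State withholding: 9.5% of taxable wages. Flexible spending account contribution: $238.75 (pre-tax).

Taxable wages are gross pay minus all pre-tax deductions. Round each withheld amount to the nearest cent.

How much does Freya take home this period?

$6,231.03

457(b) deferral: $8,060.97 × 0.08 = $644.88
Flexible spending account contribution: $238.75
Pre-tax total = $644.88 + $238.75 = $883.63
Taxable wages = $8,060.97 − $883.63 = $7,177.34
City income tax: $7,177.34 × 0.02 = $143.55
State withholding: $7,177.34 × 0.095 = $681.85
Paid family leave insurance: $8,060.97 × 0.005 = $40.30
State unemployment insurance (employee share): $8,060.97 × 0.01 = $80.61
Total deductions = $644.88 + $238.75 + $143.55 + $681.85 + $40.30 + $80.61 = $1,829.94
Net pay = $8,060.97 − $1,829.94 = $6,231.03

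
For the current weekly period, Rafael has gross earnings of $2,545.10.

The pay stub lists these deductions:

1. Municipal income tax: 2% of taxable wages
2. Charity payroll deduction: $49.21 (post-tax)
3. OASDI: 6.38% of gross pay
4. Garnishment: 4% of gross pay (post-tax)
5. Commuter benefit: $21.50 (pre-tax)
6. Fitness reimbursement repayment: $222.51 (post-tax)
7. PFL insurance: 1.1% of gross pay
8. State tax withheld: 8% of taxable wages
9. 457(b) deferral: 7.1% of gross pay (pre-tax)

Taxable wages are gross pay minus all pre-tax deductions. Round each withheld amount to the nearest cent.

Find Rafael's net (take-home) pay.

Commuter benefit: $21.50
457(b) deferral: $2,545.10 × 0.071 = $180.70
Pre-tax total = $21.50 + $180.70 = $202.20
Taxable wages = $2,545.10 − $202.20 = $2,342.90
State tax withheld: $2,342.90 × 0.08 = $187.43
Municipal income tax: $2,342.90 × 0.02 = $46.86
OASDI: $2,545.10 × 0.0638 = $162.38
PFL insurance: $2,545.10 × 0.011 = $28.00
Fitness reimbursement repayment: $222.51
Garnishment: $2,545.10 × 0.04 = $101.80
Charity payroll deduction: $49.21
Total deductions = $21.50 + $180.70 + $187.43 + $46.86 + $162.38 + $28.00 + $222.51 + $101.80 + $49.21 = $1,000.39
Net pay = $2,545.10 − $1,000.39 = $1,544.71

$1,544.71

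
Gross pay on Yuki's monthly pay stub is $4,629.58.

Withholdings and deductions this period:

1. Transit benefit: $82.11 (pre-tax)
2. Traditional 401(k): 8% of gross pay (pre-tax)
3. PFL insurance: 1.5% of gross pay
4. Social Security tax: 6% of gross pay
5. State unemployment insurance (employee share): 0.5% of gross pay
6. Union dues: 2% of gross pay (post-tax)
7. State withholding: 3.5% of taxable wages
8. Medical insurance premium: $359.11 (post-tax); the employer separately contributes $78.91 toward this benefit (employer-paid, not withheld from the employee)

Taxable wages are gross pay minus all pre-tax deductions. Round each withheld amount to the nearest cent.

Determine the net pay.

Transit benefit: $82.11
Traditional 401(k): $4,629.58 × 0.08 = $370.37
Pre-tax total = $82.11 + $370.37 = $452.48
Taxable wages = $4,629.58 − $452.48 = $4,177.10
State withholding: $4,177.10 × 0.035 = $146.20
PFL insurance: $4,629.58 × 0.015 = $69.44
State unemployment insurance (employee share): $4,629.58 × 0.005 = $23.15
Social Security tax: $4,629.58 × 0.06 = $277.77
Union dues: $4,629.58 × 0.02 = $92.59
Medical insurance premium: $359.11
(Employer's $78.91 toward medical insurance premium is not withheld from the employee.)
Total deductions = $82.11 + $370.37 + $146.20 + $69.44 + $23.15 + $277.77 + $92.59 + $359.11 = $1,420.74
Net pay = $4,629.58 − $1,420.74 = $3,208.84

$3,208.84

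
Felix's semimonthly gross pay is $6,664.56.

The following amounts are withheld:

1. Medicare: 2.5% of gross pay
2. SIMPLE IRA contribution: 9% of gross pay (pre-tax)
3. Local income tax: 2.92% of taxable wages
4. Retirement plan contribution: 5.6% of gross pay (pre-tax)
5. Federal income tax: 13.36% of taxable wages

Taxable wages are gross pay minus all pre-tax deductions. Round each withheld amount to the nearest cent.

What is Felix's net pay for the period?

SIMPLE IRA contribution: $6,664.56 × 0.09 = $599.81
Retirement plan contribution: $6,664.56 × 0.056 = $373.22
Pre-tax total = $599.81 + $373.22 = $973.03
Taxable wages = $6,664.56 − $973.03 = $5,691.53
Local income tax: $5,691.53 × 0.0292 = $166.19
Federal income tax: $5,691.53 × 0.1336 = $760.39
Medicare: $6,664.56 × 0.025 = $166.61
Total deductions = $599.81 + $373.22 + $166.19 + $760.39 + $166.61 = $2,066.22
Net pay = $6,664.56 − $2,066.22 = $4,598.34

$4,598.34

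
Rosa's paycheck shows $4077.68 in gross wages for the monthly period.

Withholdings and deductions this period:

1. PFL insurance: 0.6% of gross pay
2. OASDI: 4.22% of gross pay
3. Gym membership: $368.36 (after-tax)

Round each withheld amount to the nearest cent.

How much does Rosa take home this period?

PFL insurance: $4077.68 × 0.006 = $24.47
OASDI: $4077.68 × 0.0422 = $172.08
Gym membership: $368.36
Total deductions = $24.47 + $172.08 + $368.36 = $564.91
Net pay = $4077.68 − $564.91 = $3512.77

$3512.77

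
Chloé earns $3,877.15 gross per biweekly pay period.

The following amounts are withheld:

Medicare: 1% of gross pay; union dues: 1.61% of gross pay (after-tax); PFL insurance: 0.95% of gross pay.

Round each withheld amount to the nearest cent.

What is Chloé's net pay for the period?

$3,739.13

PFL insurance: $3,877.15 × 0.0095 = $36.83
Medicare: $3,877.15 × 0.01 = $38.77
Union dues: $3,877.15 × 0.0161 = $62.42
Total deductions = $36.83 + $38.77 + $62.42 = $138.02
Net pay = $3,877.15 − $138.02 = $3,739.13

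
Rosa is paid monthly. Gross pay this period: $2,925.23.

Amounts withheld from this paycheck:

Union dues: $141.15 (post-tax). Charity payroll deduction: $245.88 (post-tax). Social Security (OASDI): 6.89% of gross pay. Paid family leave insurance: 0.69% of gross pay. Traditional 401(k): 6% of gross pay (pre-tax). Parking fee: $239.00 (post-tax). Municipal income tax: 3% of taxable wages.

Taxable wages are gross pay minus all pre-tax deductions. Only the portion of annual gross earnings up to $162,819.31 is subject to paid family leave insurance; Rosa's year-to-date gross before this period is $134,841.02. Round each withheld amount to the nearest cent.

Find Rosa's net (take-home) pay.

$1,819.47

Traditional 401(k): $2,925.23 × 0.06 = $175.51
Taxable wages = $2,925.23 − $175.51 = $2,749.72
Municipal income tax: $2,749.72 × 0.03 = $82.49
Paid family leave insurance: cap not yet reached, full $2,925.23 is subject → $2,925.23 × 0.0069 = $20.18
Social Security (OASDI): $2,925.23 × 0.0689 = $201.55
Union dues: $141.15
Parking fee: $239.00
Charity payroll deduction: $245.88
Total deductions = $175.51 + $82.49 + $20.18 + $201.55 + $141.15 + $239.00 + $245.88 = $1,105.76
Net pay = $2,925.23 − $1,105.76 = $1,819.47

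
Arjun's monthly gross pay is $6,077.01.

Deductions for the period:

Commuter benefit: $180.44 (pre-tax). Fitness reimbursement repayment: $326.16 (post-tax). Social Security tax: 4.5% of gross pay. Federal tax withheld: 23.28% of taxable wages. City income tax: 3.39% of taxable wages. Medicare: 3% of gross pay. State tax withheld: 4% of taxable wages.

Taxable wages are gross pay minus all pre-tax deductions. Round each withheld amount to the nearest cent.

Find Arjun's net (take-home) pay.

$3,306.16

Commuter benefit: $180.44
Taxable wages = $6,077.01 − $180.44 = $5,896.57
State tax withheld: $5,896.57 × 0.04 = $235.86
Federal tax withheld: $5,896.57 × 0.2328 = $1,372.72
City income tax: $5,896.57 × 0.0339 = $199.89
Social Security tax: $6,077.01 × 0.045 = $273.47
Medicare: $6,077.01 × 0.03 = $182.31
Fitness reimbursement repayment: $326.16
Total deductions = $180.44 + $235.86 + $1,372.72 + $199.89 + $273.47 + $182.31 + $326.16 = $2,770.85
Net pay = $6,077.01 − $2,770.85 = $3,306.16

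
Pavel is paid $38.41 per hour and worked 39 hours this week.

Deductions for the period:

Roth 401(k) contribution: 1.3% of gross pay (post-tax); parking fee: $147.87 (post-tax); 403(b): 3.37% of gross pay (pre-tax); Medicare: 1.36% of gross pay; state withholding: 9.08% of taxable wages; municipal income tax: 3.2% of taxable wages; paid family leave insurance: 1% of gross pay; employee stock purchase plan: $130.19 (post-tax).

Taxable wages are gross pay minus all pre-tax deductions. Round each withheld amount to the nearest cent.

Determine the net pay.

Gross pay: 39 × $38.41 = $1,497.99
403(b): $1,497.99 × 0.0337 = $50.48
Taxable wages = $1,497.99 − $50.48 = $1,447.51
State withholding: $1,447.51 × 0.0908 = $131.43
Municipal income tax: $1,447.51 × 0.032 = $46.32
Medicare: $1,497.99 × 0.0136 = $20.37
Paid family leave insurance: $1,497.99 × 0.01 = $14.98
Parking fee: $147.87
Roth 401(k) contribution: $1,497.99 × 0.013 = $19.47
Employee stock purchase plan: $130.19
Total deductions = $50.48 + $131.43 + $46.32 + $20.37 + $14.98 + $147.87 + $19.47 + $130.19 = $561.11
Net pay = $1,497.99 − $561.11 = $936.88

$936.88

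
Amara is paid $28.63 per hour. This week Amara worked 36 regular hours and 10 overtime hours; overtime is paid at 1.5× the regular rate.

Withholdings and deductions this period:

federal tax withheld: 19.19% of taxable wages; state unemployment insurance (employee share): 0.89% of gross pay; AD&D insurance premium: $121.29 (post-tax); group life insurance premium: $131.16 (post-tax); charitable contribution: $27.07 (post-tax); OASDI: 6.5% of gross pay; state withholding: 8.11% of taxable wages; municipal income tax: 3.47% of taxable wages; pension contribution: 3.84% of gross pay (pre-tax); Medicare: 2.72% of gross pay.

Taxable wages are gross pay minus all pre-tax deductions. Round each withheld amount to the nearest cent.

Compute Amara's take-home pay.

Regular pay: 36 × $28.63 = $1030.68
Overtime pay: 10 × $28.63 × 1.5 = $429.45
Gross pay = $1030.68 + $429.45 = $1460.13
Pension contribution: $1460.13 × 0.0384 = $56.07
Taxable wages = $1460.13 − $56.07 = $1404.06
Federal tax withheld: $1404.06 × 0.1919 = $269.44
Municipal income tax: $1404.06 × 0.0347 = $48.72
State withholding: $1404.06 × 0.0811 = $113.87
State unemployment insurance (employee share): $1460.13 × 0.0089 = $13.00
OASDI: $1460.13 × 0.065 = $94.91
Medicare: $1460.13 × 0.0272 = $39.72
Group life insurance premium: $131.16
Charitable contribution: $27.07
AD&D insurance premium: $121.29
Total deductions = $56.07 + $269.44 + $48.72 + $113.87 + $13.00 + $94.91 + $39.72 + $131.16 + $27.07 + $121.29 = $915.25
Net pay = $1460.13 − $915.25 = $544.88

$544.88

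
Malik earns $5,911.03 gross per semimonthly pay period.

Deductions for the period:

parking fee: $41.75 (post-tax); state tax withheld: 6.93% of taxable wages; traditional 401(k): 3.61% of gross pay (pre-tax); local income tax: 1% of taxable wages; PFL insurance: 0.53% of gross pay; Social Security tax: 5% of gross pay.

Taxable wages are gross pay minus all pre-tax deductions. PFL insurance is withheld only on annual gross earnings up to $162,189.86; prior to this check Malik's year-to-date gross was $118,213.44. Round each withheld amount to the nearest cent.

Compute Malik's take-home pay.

Traditional 401(k): $5,911.03 × 0.0361 = $213.39
Taxable wages = $5,911.03 − $213.39 = $5,697.64
Local income tax: $5,697.64 × 0.01 = $56.98
State tax withheld: $5,697.64 × 0.0693 = $394.85
PFL insurance: cap not yet reached, full $5,911.03 is subject → $5,911.03 × 0.0053 = $31.33
Social Security tax: $5,911.03 × 0.05 = $295.55
Parking fee: $41.75
Total deductions = $213.39 + $56.98 + $394.85 + $31.33 + $295.55 + $41.75 = $1,033.85
Net pay = $5,911.03 − $1,033.85 = $4,877.18

$4,877.18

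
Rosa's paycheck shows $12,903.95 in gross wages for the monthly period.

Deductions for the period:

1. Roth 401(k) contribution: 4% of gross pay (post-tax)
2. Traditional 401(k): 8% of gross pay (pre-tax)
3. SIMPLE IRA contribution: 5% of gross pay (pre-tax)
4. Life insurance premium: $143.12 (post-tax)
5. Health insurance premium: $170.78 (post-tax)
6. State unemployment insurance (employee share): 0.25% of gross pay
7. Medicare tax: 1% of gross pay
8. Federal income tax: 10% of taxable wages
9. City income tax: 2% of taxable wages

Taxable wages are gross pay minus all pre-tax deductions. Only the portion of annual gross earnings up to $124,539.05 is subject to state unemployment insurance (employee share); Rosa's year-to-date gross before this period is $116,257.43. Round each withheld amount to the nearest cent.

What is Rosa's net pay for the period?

$8,899.46

Traditional 401(k): $12,903.95 × 0.08 = $1,032.32
SIMPLE IRA contribution: $12,903.95 × 0.05 = $645.20
Pre-tax total = $1,032.32 + $645.20 = $1,677.52
Taxable wages = $12,903.95 − $1,677.52 = $11,226.43
City income tax: $11,226.43 × 0.02 = $224.53
Federal income tax: $11,226.43 × 0.1 = $1,122.64
State unemployment insurance (employee share): only $124,539.05 − $116,257.43 = $8,281.62 of this check is subject → $8,281.62 × 0.0025 = $20.70
Medicare tax: $12,903.95 × 0.01 = $129.04
Health insurance premium: $170.78
Life insurance premium: $143.12
Roth 401(k) contribution: $12,903.95 × 0.04 = $516.16
Total deductions = $1,032.32 + $645.20 + $224.53 + $1,122.64 + $20.70 + $129.04 + $170.78 + $143.12 + $516.16 = $4,004.49
Net pay = $12,903.95 − $4,004.49 = $8,899.46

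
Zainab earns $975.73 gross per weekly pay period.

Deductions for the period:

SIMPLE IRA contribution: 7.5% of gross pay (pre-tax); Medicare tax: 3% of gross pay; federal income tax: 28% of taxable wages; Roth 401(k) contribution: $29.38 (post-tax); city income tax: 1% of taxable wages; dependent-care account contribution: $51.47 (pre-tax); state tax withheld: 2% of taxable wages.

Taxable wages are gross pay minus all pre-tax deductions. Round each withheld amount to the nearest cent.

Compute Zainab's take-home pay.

$528.60

SIMPLE IRA contribution: $975.73 × 0.075 = $73.18
Dependent-care account contribution: $51.47
Pre-tax total = $73.18 + $51.47 = $124.65
Taxable wages = $975.73 − $124.65 = $851.08
State tax withheld: $851.08 × 0.02 = $17.02
Federal income tax: $851.08 × 0.28 = $238.30
City income tax: $851.08 × 0.01 = $8.51
Medicare tax: $975.73 × 0.03 = $29.27
Roth 401(k) contribution: $29.38
Total deductions = $73.18 + $51.47 + $17.02 + $238.30 + $8.51 + $29.27 + $29.38 = $447.13
Net pay = $975.73 − $447.13 = $528.60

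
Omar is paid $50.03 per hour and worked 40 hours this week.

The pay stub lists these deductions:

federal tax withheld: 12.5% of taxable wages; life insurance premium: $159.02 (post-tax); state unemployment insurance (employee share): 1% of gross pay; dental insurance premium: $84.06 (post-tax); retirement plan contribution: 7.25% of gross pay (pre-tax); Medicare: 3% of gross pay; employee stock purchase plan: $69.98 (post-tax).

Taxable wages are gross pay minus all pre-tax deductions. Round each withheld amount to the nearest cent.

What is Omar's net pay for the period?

Gross pay: 40 × $50.03 = $2001.20
Retirement plan contribution: $2001.20 × 0.0725 = $145.09
Taxable wages = $2001.20 − $145.09 = $1856.11
Federal tax withheld: $1856.11 × 0.125 = $232.01
State unemployment insurance (employee share): $2001.20 × 0.01 = $20.01
Medicare: $2001.20 × 0.03 = $60.04
Employee stock purchase plan: $69.98
Dental insurance premium: $84.06
Life insurance premium: $159.02
Total deductions = $145.09 + $232.01 + $20.01 + $60.04 + $69.98 + $84.06 + $159.02 = $770.21
Net pay = $2001.20 − $770.21 = $1230.99

$1230.99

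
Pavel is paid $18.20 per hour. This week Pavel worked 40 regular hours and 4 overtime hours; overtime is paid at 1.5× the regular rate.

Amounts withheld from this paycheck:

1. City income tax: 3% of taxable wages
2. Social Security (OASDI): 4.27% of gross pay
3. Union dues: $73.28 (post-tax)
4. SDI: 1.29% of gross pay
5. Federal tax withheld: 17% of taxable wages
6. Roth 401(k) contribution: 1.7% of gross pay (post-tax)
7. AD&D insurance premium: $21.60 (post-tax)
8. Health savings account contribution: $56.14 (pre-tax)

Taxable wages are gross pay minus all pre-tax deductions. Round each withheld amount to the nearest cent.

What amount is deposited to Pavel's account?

Regular pay: 40 × $18.20 = $728.00
Overtime pay: 4 × $18.20 × 1.5 = $109.20
Gross pay = $728.00 + $109.20 = $837.20
Health savings account contribution: $56.14
Taxable wages = $837.20 − $56.14 = $781.06
City income tax: $781.06 × 0.03 = $23.43
Federal tax withheld: $781.06 × 0.17 = $132.78
SDI: $837.20 × 0.0129 = $10.80
Social Security (OASDI): $837.20 × 0.0427 = $35.75
AD&D insurance premium: $21.60
Union dues: $73.28
Roth 401(k) contribution: $837.20 × 0.017 = $14.23
Total deductions = $56.14 + $23.43 + $132.78 + $10.80 + $35.75 + $21.60 + $73.28 + $14.23 = $368.01
Net pay = $837.20 − $368.01 = $469.19

$469.19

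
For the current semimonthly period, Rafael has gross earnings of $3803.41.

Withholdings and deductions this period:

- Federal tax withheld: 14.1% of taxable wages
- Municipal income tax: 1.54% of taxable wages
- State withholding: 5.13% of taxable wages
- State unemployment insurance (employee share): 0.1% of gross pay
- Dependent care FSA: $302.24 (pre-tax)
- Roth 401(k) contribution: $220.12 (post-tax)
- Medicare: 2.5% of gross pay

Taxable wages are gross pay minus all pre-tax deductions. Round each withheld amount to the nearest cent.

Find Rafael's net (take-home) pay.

$2454.97

Dependent care FSA: $302.24
Taxable wages = $3803.41 − $302.24 = $3501.17
State withholding: $3501.17 × 0.0513 = $179.61
Federal tax withheld: $3501.17 × 0.141 = $493.66
Municipal income tax: $3501.17 × 0.0154 = $53.92
Medicare: $3803.41 × 0.025 = $95.09
State unemployment insurance (employee share): $3803.41 × 0.001 = $3.80
Roth 401(k) contribution: $220.12
Total deductions = $302.24 + $179.61 + $493.66 + $53.92 + $95.09 + $3.80 + $220.12 = $1348.44
Net pay = $3803.41 − $1348.44 = $2454.97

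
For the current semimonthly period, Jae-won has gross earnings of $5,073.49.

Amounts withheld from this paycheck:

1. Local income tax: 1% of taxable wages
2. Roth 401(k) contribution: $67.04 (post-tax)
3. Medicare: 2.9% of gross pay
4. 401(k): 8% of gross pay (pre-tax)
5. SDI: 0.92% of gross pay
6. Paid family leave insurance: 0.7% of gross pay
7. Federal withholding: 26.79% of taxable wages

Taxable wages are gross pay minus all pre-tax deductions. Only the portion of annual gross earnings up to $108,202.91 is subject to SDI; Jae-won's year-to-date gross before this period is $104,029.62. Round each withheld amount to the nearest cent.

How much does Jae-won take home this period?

401(k): $5,073.49 × 0.08 = $405.88
Taxable wages = $5,073.49 − $405.88 = $4,667.61
Local income tax: $4,667.61 × 0.01 = $46.68
Federal withholding: $4,667.61 × 0.2679 = $1,250.45
Paid family leave insurance: $5,073.49 × 0.007 = $35.51
SDI: only $108,202.91 − $104,029.62 = $4,173.29 of this check is subject → $4,173.29 × 0.0092 = $38.39
Medicare: $5,073.49 × 0.029 = $147.13
Roth 401(k) contribution: $67.04
Total deductions = $405.88 + $46.68 + $1,250.45 + $35.51 + $38.39 + $147.13 + $67.04 = $1,991.08
Net pay = $5,073.49 − $1,991.08 = $3,082.41

$3,082.41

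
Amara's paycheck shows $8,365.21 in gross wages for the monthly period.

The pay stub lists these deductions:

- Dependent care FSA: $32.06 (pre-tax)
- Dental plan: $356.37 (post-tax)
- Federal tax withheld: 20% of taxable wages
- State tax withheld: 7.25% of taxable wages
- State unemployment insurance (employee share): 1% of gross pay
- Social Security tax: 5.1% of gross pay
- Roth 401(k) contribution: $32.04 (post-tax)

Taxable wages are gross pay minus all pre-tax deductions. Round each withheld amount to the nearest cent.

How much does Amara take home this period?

$5,163.68

Dependent care FSA: $32.06
Taxable wages = $8,365.21 − $32.06 = $8,333.15
State tax withheld: $8,333.15 × 0.0725 = $604.15
Federal tax withheld: $8,333.15 × 0.2 = $1,666.63
Social Security tax: $8,365.21 × 0.051 = $426.63
State unemployment insurance (employee share): $8,365.21 × 0.01 = $83.65
Roth 401(k) contribution: $32.04
Dental plan: $356.37
Total deductions = $32.06 + $604.15 + $1,666.63 + $426.63 + $83.65 + $32.04 + $356.37 = $3,201.53
Net pay = $8,365.21 − $3,201.53 = $5,163.68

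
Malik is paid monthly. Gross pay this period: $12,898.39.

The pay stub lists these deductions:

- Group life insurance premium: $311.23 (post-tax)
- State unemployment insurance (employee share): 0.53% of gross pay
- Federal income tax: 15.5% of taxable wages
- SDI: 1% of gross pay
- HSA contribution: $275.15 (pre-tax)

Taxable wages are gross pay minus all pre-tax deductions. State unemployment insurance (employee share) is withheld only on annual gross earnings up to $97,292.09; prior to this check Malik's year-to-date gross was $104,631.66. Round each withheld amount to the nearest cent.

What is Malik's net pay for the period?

HSA contribution: $275.15
Taxable wages = $12,898.39 − $275.15 = $12,623.24
Federal income tax: $12,623.24 × 0.155 = $1,956.60
SDI: $12,898.39 × 0.01 = $128.98
State unemployment insurance (employee share): annual cap $97,292.09 already reached (YTD $104,631.66), so $0.00
Group life insurance premium: $311.23
Total deductions = $275.15 + $1,956.60 + $128.98 + $0.00 + $311.23 = $2,671.96
Net pay = $12,898.39 − $2,671.96 = $10,226.43

$10,226.43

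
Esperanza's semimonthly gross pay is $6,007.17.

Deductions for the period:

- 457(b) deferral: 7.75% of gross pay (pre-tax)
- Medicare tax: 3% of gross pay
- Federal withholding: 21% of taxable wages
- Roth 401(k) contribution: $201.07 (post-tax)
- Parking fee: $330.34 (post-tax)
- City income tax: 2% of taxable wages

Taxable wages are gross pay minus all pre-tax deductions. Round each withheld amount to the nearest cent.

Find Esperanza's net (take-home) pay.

457(b) deferral: $6,007.17 × 0.0775 = $465.56
Taxable wages = $6,007.17 − $465.56 = $5,541.61
City income tax: $5,541.61 × 0.02 = $110.83
Federal withholding: $5,541.61 × 0.21 = $1,163.74
Medicare tax: $6,007.17 × 0.03 = $180.22
Roth 401(k) contribution: $201.07
Parking fee: $330.34
Total deductions = $465.56 + $110.83 + $1,163.74 + $180.22 + $201.07 + $330.34 = $2,451.76
Net pay = $6,007.17 − $2,451.76 = $3,555.41

$3,555.41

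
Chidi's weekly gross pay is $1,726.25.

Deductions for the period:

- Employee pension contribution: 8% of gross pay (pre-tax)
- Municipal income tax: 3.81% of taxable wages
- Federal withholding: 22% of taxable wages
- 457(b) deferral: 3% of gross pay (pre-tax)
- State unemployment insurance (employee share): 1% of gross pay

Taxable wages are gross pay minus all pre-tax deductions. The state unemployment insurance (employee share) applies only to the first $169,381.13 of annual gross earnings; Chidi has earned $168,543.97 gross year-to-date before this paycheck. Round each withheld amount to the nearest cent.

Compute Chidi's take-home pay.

Employee pension contribution: $1,726.25 × 0.08 = $138.10
457(b) deferral: $1,726.25 × 0.03 = $51.79
Pre-tax total = $138.10 + $51.79 = $189.89
Taxable wages = $1,726.25 − $189.89 = $1,536.36
Federal withholding: $1,536.36 × 0.22 = $338.00
Municipal income tax: $1,536.36 × 0.0381 = $58.54
State unemployment insurance (employee share): only $169,381.13 − $168,543.97 = $837.16 of this check is subject → $837.16 × 0.01 = $8.37
Total deductions = $138.10 + $51.79 + $338.00 + $58.54 + $8.37 = $594.80
Net pay = $1,726.25 − $594.80 = $1,131.45

$1,131.45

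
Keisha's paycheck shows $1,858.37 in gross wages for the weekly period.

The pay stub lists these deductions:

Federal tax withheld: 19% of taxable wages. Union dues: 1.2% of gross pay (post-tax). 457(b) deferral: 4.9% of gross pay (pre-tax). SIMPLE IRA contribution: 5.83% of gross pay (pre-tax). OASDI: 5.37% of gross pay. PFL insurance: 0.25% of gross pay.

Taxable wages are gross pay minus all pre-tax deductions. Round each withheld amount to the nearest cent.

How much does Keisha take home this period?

$1,217.03

457(b) deferral: $1,858.37 × 0.049 = $91.06
SIMPLE IRA contribution: $1,858.37 × 0.0583 = $108.34
Pre-tax total = $91.06 + $108.34 = $199.40
Taxable wages = $1,858.37 − $199.40 = $1,658.97
Federal tax withheld: $1,658.97 × 0.19 = $315.20
OASDI: $1,858.37 × 0.0537 = $99.79
PFL insurance: $1,858.37 × 0.0025 = $4.65
Union dues: $1,858.37 × 0.012 = $22.30
Total deductions = $91.06 + $108.34 + $315.20 + $99.79 + $4.65 + $22.30 = $641.34
Net pay = $1,858.37 − $641.34 = $1,217.03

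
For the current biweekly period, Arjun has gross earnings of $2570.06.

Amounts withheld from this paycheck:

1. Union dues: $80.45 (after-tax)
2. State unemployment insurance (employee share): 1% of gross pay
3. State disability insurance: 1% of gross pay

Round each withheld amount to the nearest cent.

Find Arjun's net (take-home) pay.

State disability insurance: $2570.06 × 0.01 = $25.70
State unemployment insurance (employee share): $2570.06 × 0.01 = $25.70
Union dues: $80.45
Total deductions = $25.70 + $25.70 + $80.45 = $131.85
Net pay = $2570.06 − $131.85 = $2438.21

$2438.21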